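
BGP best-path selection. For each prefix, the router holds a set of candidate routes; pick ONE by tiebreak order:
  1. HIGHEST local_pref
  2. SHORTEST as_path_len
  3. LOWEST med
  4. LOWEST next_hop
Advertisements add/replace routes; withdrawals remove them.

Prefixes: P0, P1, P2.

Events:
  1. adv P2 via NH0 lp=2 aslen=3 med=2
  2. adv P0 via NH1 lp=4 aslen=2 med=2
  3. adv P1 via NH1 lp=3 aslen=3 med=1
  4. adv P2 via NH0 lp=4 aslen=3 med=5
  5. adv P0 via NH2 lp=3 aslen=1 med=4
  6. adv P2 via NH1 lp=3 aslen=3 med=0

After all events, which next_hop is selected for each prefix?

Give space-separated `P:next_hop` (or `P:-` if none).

Op 1: best P0=- P1=- P2=NH0
Op 2: best P0=NH1 P1=- P2=NH0
Op 3: best P0=NH1 P1=NH1 P2=NH0
Op 4: best P0=NH1 P1=NH1 P2=NH0
Op 5: best P0=NH1 P1=NH1 P2=NH0
Op 6: best P0=NH1 P1=NH1 P2=NH0

Answer: P0:NH1 P1:NH1 P2:NH0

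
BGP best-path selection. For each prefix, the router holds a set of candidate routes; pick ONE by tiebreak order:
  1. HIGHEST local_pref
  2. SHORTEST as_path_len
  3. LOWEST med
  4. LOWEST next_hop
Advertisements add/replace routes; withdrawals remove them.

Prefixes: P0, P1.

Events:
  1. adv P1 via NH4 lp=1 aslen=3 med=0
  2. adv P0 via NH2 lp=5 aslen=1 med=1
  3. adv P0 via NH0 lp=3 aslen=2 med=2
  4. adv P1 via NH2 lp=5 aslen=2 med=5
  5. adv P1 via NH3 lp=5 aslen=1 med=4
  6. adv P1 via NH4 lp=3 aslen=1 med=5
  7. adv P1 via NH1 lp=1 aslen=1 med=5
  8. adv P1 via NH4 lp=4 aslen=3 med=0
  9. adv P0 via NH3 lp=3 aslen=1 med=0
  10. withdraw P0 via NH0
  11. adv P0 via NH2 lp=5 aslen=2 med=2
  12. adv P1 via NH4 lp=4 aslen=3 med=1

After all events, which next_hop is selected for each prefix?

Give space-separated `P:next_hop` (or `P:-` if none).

Op 1: best P0=- P1=NH4
Op 2: best P0=NH2 P1=NH4
Op 3: best P0=NH2 P1=NH4
Op 4: best P0=NH2 P1=NH2
Op 5: best P0=NH2 P1=NH3
Op 6: best P0=NH2 P1=NH3
Op 7: best P0=NH2 P1=NH3
Op 8: best P0=NH2 P1=NH3
Op 9: best P0=NH2 P1=NH3
Op 10: best P0=NH2 P1=NH3
Op 11: best P0=NH2 P1=NH3
Op 12: best P0=NH2 P1=NH3

Answer: P0:NH2 P1:NH3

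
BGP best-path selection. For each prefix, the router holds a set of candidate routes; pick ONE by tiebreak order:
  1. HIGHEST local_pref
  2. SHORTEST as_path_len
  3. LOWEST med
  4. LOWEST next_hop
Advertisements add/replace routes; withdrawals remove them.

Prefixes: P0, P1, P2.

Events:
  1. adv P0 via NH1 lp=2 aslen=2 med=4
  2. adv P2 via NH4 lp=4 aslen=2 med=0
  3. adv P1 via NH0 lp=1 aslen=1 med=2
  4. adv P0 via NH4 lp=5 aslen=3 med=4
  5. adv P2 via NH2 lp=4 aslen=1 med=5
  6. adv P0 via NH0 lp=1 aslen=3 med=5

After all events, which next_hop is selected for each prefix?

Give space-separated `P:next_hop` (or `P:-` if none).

Answer: P0:NH4 P1:NH0 P2:NH2

Derivation:
Op 1: best P0=NH1 P1=- P2=-
Op 2: best P0=NH1 P1=- P2=NH4
Op 3: best P0=NH1 P1=NH0 P2=NH4
Op 4: best P0=NH4 P1=NH0 P2=NH4
Op 5: best P0=NH4 P1=NH0 P2=NH2
Op 6: best P0=NH4 P1=NH0 P2=NH2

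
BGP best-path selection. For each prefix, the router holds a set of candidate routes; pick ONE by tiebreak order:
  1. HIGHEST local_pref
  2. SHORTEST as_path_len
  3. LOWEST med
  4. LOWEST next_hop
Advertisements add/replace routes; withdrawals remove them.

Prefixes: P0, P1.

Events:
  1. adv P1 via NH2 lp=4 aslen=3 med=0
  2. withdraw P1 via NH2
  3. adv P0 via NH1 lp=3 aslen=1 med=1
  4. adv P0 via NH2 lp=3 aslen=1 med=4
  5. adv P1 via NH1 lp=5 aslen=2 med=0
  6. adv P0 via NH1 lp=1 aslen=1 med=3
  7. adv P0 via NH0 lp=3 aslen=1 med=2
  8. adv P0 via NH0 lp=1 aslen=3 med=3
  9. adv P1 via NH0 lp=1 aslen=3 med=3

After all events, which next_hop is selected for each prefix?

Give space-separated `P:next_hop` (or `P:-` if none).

Answer: P0:NH2 P1:NH1

Derivation:
Op 1: best P0=- P1=NH2
Op 2: best P0=- P1=-
Op 3: best P0=NH1 P1=-
Op 4: best P0=NH1 P1=-
Op 5: best P0=NH1 P1=NH1
Op 6: best P0=NH2 P1=NH1
Op 7: best P0=NH0 P1=NH1
Op 8: best P0=NH2 P1=NH1
Op 9: best P0=NH2 P1=NH1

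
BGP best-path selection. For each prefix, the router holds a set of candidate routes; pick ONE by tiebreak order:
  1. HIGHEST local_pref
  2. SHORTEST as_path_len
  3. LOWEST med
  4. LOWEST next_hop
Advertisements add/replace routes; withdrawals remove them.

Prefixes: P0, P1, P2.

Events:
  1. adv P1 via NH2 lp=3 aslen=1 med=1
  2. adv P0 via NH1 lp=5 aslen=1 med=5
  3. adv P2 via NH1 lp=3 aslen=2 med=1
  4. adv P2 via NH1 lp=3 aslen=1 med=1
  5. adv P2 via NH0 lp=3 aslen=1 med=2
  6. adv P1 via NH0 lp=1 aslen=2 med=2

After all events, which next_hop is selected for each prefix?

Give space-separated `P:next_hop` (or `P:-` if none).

Answer: P0:NH1 P1:NH2 P2:NH1

Derivation:
Op 1: best P0=- P1=NH2 P2=-
Op 2: best P0=NH1 P1=NH2 P2=-
Op 3: best P0=NH1 P1=NH2 P2=NH1
Op 4: best P0=NH1 P1=NH2 P2=NH1
Op 5: best P0=NH1 P1=NH2 P2=NH1
Op 6: best P0=NH1 P1=NH2 P2=NH1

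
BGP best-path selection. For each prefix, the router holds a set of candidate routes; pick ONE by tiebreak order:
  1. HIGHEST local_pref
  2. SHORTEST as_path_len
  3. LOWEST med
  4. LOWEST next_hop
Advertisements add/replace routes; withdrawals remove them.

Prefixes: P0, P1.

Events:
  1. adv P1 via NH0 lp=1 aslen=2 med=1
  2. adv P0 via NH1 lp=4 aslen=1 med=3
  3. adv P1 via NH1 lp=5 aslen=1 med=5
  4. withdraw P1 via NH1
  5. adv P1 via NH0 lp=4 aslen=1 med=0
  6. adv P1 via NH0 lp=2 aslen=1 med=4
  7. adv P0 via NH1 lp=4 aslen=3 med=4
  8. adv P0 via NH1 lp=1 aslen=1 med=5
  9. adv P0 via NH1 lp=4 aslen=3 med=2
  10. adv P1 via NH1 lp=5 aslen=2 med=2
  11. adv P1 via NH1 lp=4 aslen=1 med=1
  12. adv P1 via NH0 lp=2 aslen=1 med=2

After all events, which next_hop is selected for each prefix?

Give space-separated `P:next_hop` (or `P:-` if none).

Op 1: best P0=- P1=NH0
Op 2: best P0=NH1 P1=NH0
Op 3: best P0=NH1 P1=NH1
Op 4: best P0=NH1 P1=NH0
Op 5: best P0=NH1 P1=NH0
Op 6: best P0=NH1 P1=NH0
Op 7: best P0=NH1 P1=NH0
Op 8: best P0=NH1 P1=NH0
Op 9: best P0=NH1 P1=NH0
Op 10: best P0=NH1 P1=NH1
Op 11: best P0=NH1 P1=NH1
Op 12: best P0=NH1 P1=NH1

Answer: P0:NH1 P1:NH1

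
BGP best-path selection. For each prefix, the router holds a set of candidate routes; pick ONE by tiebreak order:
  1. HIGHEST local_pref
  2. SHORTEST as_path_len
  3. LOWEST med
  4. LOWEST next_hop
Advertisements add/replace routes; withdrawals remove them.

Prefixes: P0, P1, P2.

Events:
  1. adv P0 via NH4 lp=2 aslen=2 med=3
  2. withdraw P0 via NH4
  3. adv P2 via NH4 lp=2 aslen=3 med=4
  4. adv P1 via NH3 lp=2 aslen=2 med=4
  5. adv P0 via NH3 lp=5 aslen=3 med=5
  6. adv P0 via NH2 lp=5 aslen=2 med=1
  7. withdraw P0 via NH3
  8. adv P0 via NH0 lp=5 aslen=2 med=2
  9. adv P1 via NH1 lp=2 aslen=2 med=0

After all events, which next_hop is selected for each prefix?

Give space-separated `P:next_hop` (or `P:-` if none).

Op 1: best P0=NH4 P1=- P2=-
Op 2: best P0=- P1=- P2=-
Op 3: best P0=- P1=- P2=NH4
Op 4: best P0=- P1=NH3 P2=NH4
Op 5: best P0=NH3 P1=NH3 P2=NH4
Op 6: best P0=NH2 P1=NH3 P2=NH4
Op 7: best P0=NH2 P1=NH3 P2=NH4
Op 8: best P0=NH2 P1=NH3 P2=NH4
Op 9: best P0=NH2 P1=NH1 P2=NH4

Answer: P0:NH2 P1:NH1 P2:NH4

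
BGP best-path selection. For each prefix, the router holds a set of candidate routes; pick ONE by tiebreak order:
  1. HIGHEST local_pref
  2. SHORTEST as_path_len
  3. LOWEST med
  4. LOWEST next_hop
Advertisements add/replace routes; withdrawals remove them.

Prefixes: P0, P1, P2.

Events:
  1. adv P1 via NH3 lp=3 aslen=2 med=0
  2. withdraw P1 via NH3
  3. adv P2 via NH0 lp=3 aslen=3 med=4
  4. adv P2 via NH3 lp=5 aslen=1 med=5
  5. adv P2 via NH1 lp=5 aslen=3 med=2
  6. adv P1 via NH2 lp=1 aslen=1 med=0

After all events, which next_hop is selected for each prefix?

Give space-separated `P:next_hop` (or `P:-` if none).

Answer: P0:- P1:NH2 P2:NH3

Derivation:
Op 1: best P0=- P1=NH3 P2=-
Op 2: best P0=- P1=- P2=-
Op 3: best P0=- P1=- P2=NH0
Op 4: best P0=- P1=- P2=NH3
Op 5: best P0=- P1=- P2=NH3
Op 6: best P0=- P1=NH2 P2=NH3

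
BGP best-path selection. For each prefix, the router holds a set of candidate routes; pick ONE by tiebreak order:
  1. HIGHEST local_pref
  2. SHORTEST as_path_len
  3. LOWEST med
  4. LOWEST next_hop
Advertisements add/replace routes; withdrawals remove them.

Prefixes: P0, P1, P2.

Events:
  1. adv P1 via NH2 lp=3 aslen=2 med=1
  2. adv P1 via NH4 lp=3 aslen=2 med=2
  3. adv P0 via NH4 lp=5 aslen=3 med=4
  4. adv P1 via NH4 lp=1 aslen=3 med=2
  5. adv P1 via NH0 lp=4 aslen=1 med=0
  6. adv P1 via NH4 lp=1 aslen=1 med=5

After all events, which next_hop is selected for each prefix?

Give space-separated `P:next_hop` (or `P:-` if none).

Op 1: best P0=- P1=NH2 P2=-
Op 2: best P0=- P1=NH2 P2=-
Op 3: best P0=NH4 P1=NH2 P2=-
Op 4: best P0=NH4 P1=NH2 P2=-
Op 5: best P0=NH4 P1=NH0 P2=-
Op 6: best P0=NH4 P1=NH0 P2=-

Answer: P0:NH4 P1:NH0 P2:-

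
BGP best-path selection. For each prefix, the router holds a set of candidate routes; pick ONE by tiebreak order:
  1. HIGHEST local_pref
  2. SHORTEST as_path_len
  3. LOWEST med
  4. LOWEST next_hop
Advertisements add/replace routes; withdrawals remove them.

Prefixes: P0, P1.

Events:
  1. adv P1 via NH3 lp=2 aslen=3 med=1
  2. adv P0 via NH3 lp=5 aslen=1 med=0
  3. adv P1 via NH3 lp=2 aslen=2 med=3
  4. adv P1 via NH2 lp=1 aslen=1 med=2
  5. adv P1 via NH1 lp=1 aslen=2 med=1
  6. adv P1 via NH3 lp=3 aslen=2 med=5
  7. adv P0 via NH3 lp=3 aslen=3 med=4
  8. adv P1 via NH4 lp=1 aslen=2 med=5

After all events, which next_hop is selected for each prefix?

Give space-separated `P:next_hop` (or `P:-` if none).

Answer: P0:NH3 P1:NH3

Derivation:
Op 1: best P0=- P1=NH3
Op 2: best P0=NH3 P1=NH3
Op 3: best P0=NH3 P1=NH3
Op 4: best P0=NH3 P1=NH3
Op 5: best P0=NH3 P1=NH3
Op 6: best P0=NH3 P1=NH3
Op 7: best P0=NH3 P1=NH3
Op 8: best P0=NH3 P1=NH3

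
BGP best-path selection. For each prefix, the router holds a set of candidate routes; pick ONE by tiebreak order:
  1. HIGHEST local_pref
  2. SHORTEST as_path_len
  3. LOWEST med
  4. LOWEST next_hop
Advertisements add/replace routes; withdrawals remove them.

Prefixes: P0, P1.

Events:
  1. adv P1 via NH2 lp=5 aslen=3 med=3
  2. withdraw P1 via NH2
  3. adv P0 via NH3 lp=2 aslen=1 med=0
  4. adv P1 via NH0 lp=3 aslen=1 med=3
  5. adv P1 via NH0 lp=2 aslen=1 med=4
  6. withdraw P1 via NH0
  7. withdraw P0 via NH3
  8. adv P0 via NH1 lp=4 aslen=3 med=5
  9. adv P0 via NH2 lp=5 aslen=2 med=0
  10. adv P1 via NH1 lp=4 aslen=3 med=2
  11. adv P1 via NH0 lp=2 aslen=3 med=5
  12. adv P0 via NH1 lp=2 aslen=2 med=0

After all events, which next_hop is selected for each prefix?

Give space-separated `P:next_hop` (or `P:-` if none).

Answer: P0:NH2 P1:NH1

Derivation:
Op 1: best P0=- P1=NH2
Op 2: best P0=- P1=-
Op 3: best P0=NH3 P1=-
Op 4: best P0=NH3 P1=NH0
Op 5: best P0=NH3 P1=NH0
Op 6: best P0=NH3 P1=-
Op 7: best P0=- P1=-
Op 8: best P0=NH1 P1=-
Op 9: best P0=NH2 P1=-
Op 10: best P0=NH2 P1=NH1
Op 11: best P0=NH2 P1=NH1
Op 12: best P0=NH2 P1=NH1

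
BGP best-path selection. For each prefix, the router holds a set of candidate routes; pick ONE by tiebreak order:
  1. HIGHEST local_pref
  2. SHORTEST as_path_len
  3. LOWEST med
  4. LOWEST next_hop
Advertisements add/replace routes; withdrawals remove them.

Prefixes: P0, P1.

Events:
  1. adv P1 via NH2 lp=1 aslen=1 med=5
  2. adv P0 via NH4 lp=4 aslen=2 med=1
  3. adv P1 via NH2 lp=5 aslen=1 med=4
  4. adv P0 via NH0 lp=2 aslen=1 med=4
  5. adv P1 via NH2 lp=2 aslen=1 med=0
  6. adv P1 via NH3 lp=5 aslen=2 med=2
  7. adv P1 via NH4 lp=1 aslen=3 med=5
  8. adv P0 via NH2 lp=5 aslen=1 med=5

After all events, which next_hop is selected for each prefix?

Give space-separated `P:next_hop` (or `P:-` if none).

Op 1: best P0=- P1=NH2
Op 2: best P0=NH4 P1=NH2
Op 3: best P0=NH4 P1=NH2
Op 4: best P0=NH4 P1=NH2
Op 5: best P0=NH4 P1=NH2
Op 6: best P0=NH4 P1=NH3
Op 7: best P0=NH4 P1=NH3
Op 8: best P0=NH2 P1=NH3

Answer: P0:NH2 P1:NH3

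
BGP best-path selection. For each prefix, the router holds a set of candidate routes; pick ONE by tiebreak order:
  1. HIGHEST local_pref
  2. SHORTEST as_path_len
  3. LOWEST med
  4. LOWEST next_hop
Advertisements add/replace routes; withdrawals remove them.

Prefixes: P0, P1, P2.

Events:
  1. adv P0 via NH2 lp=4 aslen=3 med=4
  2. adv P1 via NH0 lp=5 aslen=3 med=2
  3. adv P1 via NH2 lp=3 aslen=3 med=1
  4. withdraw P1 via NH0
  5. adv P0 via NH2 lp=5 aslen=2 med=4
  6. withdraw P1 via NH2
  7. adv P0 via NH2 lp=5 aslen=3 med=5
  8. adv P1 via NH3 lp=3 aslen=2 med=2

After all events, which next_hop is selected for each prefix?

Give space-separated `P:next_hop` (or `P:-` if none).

Answer: P0:NH2 P1:NH3 P2:-

Derivation:
Op 1: best P0=NH2 P1=- P2=-
Op 2: best P0=NH2 P1=NH0 P2=-
Op 3: best P0=NH2 P1=NH0 P2=-
Op 4: best P0=NH2 P1=NH2 P2=-
Op 5: best P0=NH2 P1=NH2 P2=-
Op 6: best P0=NH2 P1=- P2=-
Op 7: best P0=NH2 P1=- P2=-
Op 8: best P0=NH2 P1=NH3 P2=-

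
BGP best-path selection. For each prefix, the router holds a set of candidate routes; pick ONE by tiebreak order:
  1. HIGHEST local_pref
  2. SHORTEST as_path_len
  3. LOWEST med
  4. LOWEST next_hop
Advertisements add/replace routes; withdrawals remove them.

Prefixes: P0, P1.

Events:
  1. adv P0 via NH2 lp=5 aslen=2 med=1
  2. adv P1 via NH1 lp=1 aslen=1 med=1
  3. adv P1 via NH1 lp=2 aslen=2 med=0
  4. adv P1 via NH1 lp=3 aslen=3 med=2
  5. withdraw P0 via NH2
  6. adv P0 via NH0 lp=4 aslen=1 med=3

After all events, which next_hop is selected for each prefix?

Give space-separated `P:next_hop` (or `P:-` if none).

Answer: P0:NH0 P1:NH1

Derivation:
Op 1: best P0=NH2 P1=-
Op 2: best P0=NH2 P1=NH1
Op 3: best P0=NH2 P1=NH1
Op 4: best P0=NH2 P1=NH1
Op 5: best P0=- P1=NH1
Op 6: best P0=NH0 P1=NH1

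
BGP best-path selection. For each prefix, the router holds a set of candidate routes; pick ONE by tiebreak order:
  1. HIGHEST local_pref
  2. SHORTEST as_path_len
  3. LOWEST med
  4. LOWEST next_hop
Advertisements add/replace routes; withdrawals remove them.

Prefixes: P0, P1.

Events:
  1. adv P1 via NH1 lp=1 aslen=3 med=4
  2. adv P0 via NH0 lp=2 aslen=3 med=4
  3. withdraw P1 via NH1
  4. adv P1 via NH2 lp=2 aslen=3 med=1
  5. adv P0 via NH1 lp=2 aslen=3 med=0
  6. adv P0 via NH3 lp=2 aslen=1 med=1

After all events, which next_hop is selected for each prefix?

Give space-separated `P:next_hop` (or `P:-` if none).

Answer: P0:NH3 P1:NH2

Derivation:
Op 1: best P0=- P1=NH1
Op 2: best P0=NH0 P1=NH1
Op 3: best P0=NH0 P1=-
Op 4: best P0=NH0 P1=NH2
Op 5: best P0=NH1 P1=NH2
Op 6: best P0=NH3 P1=NH2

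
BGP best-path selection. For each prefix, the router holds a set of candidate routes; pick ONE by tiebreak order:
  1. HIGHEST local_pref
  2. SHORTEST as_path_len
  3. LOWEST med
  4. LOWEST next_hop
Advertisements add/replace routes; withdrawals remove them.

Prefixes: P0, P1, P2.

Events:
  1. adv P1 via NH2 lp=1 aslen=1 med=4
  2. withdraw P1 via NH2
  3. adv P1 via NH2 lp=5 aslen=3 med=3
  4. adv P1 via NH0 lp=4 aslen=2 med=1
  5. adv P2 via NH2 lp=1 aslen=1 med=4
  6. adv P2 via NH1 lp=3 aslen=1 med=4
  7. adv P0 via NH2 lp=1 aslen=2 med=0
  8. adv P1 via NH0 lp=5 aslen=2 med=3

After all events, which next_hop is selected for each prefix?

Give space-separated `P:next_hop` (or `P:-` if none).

Op 1: best P0=- P1=NH2 P2=-
Op 2: best P0=- P1=- P2=-
Op 3: best P0=- P1=NH2 P2=-
Op 4: best P0=- P1=NH2 P2=-
Op 5: best P0=- P1=NH2 P2=NH2
Op 6: best P0=- P1=NH2 P2=NH1
Op 7: best P0=NH2 P1=NH2 P2=NH1
Op 8: best P0=NH2 P1=NH0 P2=NH1

Answer: P0:NH2 P1:NH0 P2:NH1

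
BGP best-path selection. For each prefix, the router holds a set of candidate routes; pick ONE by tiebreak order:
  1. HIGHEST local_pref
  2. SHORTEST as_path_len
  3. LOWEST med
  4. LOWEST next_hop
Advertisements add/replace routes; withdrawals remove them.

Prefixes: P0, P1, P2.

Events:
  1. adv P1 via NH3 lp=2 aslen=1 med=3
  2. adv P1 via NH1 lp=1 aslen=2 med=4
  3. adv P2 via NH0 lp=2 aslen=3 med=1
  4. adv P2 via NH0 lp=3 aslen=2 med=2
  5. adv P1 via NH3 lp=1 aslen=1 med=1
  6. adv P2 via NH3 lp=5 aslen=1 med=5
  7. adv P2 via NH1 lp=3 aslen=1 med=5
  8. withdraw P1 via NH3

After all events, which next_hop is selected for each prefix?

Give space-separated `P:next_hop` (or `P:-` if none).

Op 1: best P0=- P1=NH3 P2=-
Op 2: best P0=- P1=NH3 P2=-
Op 3: best P0=- P1=NH3 P2=NH0
Op 4: best P0=- P1=NH3 P2=NH0
Op 5: best P0=- P1=NH3 P2=NH0
Op 6: best P0=- P1=NH3 P2=NH3
Op 7: best P0=- P1=NH3 P2=NH3
Op 8: best P0=- P1=NH1 P2=NH3

Answer: P0:- P1:NH1 P2:NH3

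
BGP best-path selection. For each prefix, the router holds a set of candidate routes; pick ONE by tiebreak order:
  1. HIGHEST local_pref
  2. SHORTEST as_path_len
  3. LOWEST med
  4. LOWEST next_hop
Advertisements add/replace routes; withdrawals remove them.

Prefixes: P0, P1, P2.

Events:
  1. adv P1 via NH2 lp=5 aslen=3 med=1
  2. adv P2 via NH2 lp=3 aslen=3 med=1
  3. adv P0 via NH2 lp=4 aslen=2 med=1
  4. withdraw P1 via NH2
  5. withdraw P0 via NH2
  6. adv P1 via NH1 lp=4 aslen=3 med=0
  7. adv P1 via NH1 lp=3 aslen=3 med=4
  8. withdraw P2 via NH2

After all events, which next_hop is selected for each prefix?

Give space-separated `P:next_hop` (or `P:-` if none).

Answer: P0:- P1:NH1 P2:-

Derivation:
Op 1: best P0=- P1=NH2 P2=-
Op 2: best P0=- P1=NH2 P2=NH2
Op 3: best P0=NH2 P1=NH2 P2=NH2
Op 4: best P0=NH2 P1=- P2=NH2
Op 5: best P0=- P1=- P2=NH2
Op 6: best P0=- P1=NH1 P2=NH2
Op 7: best P0=- P1=NH1 P2=NH2
Op 8: best P0=- P1=NH1 P2=-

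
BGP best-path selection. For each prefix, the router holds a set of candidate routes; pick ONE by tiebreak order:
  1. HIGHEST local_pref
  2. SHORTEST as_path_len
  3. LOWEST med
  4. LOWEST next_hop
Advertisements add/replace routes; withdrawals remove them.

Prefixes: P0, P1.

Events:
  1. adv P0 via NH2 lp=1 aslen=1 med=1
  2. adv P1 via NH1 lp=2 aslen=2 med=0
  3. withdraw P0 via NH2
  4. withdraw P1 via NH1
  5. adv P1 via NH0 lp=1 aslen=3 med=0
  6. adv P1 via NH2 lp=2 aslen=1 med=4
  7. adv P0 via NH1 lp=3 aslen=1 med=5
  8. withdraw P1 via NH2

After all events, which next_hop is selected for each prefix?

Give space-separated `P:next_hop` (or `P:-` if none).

Op 1: best P0=NH2 P1=-
Op 2: best P0=NH2 P1=NH1
Op 3: best P0=- P1=NH1
Op 4: best P0=- P1=-
Op 5: best P0=- P1=NH0
Op 6: best P0=- P1=NH2
Op 7: best P0=NH1 P1=NH2
Op 8: best P0=NH1 P1=NH0

Answer: P0:NH1 P1:NH0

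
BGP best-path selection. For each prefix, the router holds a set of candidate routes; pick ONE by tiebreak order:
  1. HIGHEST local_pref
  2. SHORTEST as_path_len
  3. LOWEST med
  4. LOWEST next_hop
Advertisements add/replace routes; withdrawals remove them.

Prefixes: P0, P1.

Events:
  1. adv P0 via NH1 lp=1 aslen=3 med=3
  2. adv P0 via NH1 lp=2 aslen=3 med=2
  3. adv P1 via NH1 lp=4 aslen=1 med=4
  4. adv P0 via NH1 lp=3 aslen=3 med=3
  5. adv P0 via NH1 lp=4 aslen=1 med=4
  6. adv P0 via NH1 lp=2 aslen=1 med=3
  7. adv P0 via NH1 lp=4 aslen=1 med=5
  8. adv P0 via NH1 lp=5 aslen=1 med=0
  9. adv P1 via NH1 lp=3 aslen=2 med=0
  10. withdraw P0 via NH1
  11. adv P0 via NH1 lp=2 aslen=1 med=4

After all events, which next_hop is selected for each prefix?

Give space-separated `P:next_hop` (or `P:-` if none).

Op 1: best P0=NH1 P1=-
Op 2: best P0=NH1 P1=-
Op 3: best P0=NH1 P1=NH1
Op 4: best P0=NH1 P1=NH1
Op 5: best P0=NH1 P1=NH1
Op 6: best P0=NH1 P1=NH1
Op 7: best P0=NH1 P1=NH1
Op 8: best P0=NH1 P1=NH1
Op 9: best P0=NH1 P1=NH1
Op 10: best P0=- P1=NH1
Op 11: best P0=NH1 P1=NH1

Answer: P0:NH1 P1:NH1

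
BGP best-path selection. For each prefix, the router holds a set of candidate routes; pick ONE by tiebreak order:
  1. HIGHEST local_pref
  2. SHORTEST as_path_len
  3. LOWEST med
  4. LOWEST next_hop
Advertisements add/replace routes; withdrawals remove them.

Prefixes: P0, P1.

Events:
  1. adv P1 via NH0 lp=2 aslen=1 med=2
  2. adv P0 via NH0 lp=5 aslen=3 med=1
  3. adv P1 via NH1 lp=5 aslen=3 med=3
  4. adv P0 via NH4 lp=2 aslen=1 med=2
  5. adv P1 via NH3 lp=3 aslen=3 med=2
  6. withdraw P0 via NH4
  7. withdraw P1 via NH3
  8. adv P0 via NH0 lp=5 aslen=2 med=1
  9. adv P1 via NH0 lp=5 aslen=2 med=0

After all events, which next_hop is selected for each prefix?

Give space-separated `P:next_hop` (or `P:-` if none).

Answer: P0:NH0 P1:NH0

Derivation:
Op 1: best P0=- P1=NH0
Op 2: best P0=NH0 P1=NH0
Op 3: best P0=NH0 P1=NH1
Op 4: best P0=NH0 P1=NH1
Op 5: best P0=NH0 P1=NH1
Op 6: best P0=NH0 P1=NH1
Op 7: best P0=NH0 P1=NH1
Op 8: best P0=NH0 P1=NH1
Op 9: best P0=NH0 P1=NH0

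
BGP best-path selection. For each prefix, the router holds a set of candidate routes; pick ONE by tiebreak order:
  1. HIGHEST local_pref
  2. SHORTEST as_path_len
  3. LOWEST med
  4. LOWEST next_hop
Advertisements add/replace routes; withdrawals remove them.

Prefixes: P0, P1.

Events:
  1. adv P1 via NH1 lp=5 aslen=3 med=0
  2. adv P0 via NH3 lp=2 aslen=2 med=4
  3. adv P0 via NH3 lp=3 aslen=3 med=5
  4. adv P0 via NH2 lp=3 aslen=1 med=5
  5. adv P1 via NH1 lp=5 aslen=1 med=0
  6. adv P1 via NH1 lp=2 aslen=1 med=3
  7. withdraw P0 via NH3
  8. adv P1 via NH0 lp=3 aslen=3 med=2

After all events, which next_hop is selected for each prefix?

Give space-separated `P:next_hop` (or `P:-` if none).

Op 1: best P0=- P1=NH1
Op 2: best P0=NH3 P1=NH1
Op 3: best P0=NH3 P1=NH1
Op 4: best P0=NH2 P1=NH1
Op 5: best P0=NH2 P1=NH1
Op 6: best P0=NH2 P1=NH1
Op 7: best P0=NH2 P1=NH1
Op 8: best P0=NH2 P1=NH0

Answer: P0:NH2 P1:NH0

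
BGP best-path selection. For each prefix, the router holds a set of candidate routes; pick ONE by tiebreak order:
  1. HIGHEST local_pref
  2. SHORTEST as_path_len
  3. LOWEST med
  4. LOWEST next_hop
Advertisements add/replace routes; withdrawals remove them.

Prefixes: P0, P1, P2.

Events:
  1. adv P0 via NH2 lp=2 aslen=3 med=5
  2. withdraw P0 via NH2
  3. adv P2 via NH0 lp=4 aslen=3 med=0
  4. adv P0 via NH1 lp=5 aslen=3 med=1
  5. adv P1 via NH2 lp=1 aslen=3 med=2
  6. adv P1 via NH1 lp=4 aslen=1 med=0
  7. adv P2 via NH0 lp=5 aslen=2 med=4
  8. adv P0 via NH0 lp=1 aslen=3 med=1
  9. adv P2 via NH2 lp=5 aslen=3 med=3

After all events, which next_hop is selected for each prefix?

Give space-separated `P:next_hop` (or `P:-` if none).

Answer: P0:NH1 P1:NH1 P2:NH0

Derivation:
Op 1: best P0=NH2 P1=- P2=-
Op 2: best P0=- P1=- P2=-
Op 3: best P0=- P1=- P2=NH0
Op 4: best P0=NH1 P1=- P2=NH0
Op 5: best P0=NH1 P1=NH2 P2=NH0
Op 6: best P0=NH1 P1=NH1 P2=NH0
Op 7: best P0=NH1 P1=NH1 P2=NH0
Op 8: best P0=NH1 P1=NH1 P2=NH0
Op 9: best P0=NH1 P1=NH1 P2=NH0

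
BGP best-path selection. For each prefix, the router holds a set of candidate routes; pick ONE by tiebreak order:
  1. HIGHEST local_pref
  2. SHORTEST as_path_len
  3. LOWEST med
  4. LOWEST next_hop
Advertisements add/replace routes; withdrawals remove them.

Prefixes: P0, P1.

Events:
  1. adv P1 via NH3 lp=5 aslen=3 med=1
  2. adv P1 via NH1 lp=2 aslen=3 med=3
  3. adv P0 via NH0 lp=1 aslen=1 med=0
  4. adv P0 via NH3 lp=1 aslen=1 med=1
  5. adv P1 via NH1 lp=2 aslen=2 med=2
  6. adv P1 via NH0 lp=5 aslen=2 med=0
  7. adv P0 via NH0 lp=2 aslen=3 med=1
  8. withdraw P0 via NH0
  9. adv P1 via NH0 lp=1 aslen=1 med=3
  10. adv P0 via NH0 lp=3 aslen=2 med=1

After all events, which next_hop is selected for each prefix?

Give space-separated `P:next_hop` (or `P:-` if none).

Answer: P0:NH0 P1:NH3

Derivation:
Op 1: best P0=- P1=NH3
Op 2: best P0=- P1=NH3
Op 3: best P0=NH0 P1=NH3
Op 4: best P0=NH0 P1=NH3
Op 5: best P0=NH0 P1=NH3
Op 6: best P0=NH0 P1=NH0
Op 7: best P0=NH0 P1=NH0
Op 8: best P0=NH3 P1=NH0
Op 9: best P0=NH3 P1=NH3
Op 10: best P0=NH0 P1=NH3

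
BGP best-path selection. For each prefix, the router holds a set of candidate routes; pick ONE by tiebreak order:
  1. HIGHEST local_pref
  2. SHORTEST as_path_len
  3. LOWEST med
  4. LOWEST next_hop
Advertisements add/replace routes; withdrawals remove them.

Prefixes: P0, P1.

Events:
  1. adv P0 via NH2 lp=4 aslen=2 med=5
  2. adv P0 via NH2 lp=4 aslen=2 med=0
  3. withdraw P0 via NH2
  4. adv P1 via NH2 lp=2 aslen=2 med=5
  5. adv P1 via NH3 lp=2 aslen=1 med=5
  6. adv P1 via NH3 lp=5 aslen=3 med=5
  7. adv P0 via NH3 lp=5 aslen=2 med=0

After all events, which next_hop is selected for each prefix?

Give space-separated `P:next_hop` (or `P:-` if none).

Op 1: best P0=NH2 P1=-
Op 2: best P0=NH2 P1=-
Op 3: best P0=- P1=-
Op 4: best P0=- P1=NH2
Op 5: best P0=- P1=NH3
Op 6: best P0=- P1=NH3
Op 7: best P0=NH3 P1=NH3

Answer: P0:NH3 P1:NH3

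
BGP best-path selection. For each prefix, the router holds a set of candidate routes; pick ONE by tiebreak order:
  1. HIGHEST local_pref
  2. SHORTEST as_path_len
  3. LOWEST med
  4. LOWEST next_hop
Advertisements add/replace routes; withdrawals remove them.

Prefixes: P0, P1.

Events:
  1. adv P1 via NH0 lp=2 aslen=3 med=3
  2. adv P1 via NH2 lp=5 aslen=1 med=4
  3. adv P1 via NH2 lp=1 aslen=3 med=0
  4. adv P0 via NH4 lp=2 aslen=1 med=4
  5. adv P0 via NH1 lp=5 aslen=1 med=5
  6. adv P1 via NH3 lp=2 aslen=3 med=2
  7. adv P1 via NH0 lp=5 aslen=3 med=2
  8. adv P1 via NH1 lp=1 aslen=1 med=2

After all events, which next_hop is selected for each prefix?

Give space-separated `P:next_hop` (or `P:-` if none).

Answer: P0:NH1 P1:NH0

Derivation:
Op 1: best P0=- P1=NH0
Op 2: best P0=- P1=NH2
Op 3: best P0=- P1=NH0
Op 4: best P0=NH4 P1=NH0
Op 5: best P0=NH1 P1=NH0
Op 6: best P0=NH1 P1=NH3
Op 7: best P0=NH1 P1=NH0
Op 8: best P0=NH1 P1=NH0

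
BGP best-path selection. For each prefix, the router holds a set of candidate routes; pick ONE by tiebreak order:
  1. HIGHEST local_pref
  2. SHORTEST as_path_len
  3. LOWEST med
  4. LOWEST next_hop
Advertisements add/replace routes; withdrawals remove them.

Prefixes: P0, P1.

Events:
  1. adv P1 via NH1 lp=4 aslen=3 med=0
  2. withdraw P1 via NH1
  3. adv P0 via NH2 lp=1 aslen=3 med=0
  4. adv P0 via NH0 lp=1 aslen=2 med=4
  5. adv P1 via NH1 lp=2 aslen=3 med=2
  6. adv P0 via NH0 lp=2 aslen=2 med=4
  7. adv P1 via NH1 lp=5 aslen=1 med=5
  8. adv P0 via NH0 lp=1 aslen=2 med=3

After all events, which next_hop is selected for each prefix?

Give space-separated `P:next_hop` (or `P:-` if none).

Answer: P0:NH0 P1:NH1

Derivation:
Op 1: best P0=- P1=NH1
Op 2: best P0=- P1=-
Op 3: best P0=NH2 P1=-
Op 4: best P0=NH0 P1=-
Op 5: best P0=NH0 P1=NH1
Op 6: best P0=NH0 P1=NH1
Op 7: best P0=NH0 P1=NH1
Op 8: best P0=NH0 P1=NH1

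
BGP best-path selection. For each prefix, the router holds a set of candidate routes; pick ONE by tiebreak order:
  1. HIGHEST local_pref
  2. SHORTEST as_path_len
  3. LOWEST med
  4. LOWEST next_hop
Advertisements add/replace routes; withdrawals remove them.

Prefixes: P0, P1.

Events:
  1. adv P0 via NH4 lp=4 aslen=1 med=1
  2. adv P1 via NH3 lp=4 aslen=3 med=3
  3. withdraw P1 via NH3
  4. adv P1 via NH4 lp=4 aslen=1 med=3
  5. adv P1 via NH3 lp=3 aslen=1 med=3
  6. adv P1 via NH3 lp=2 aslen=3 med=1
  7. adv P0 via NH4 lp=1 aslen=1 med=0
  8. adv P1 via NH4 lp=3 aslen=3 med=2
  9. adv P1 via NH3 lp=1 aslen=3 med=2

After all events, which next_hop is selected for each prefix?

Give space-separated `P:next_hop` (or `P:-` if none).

Answer: P0:NH4 P1:NH4

Derivation:
Op 1: best P0=NH4 P1=-
Op 2: best P0=NH4 P1=NH3
Op 3: best P0=NH4 P1=-
Op 4: best P0=NH4 P1=NH4
Op 5: best P0=NH4 P1=NH4
Op 6: best P0=NH4 P1=NH4
Op 7: best P0=NH4 P1=NH4
Op 8: best P0=NH4 P1=NH4
Op 9: best P0=NH4 P1=NH4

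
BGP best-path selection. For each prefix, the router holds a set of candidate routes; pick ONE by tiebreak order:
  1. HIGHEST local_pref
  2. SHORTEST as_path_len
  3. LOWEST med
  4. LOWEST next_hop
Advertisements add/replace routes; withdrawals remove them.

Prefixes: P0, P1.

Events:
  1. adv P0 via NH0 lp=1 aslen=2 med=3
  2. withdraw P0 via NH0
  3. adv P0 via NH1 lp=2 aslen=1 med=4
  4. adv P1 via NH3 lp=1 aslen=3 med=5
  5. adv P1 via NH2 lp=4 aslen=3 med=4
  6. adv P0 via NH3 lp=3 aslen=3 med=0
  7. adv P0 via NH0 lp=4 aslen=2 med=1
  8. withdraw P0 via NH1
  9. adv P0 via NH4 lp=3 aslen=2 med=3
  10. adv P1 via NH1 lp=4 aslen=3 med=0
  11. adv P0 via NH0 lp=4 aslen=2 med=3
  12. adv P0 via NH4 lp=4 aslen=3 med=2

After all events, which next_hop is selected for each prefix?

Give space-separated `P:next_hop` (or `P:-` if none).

Answer: P0:NH0 P1:NH1

Derivation:
Op 1: best P0=NH0 P1=-
Op 2: best P0=- P1=-
Op 3: best P0=NH1 P1=-
Op 4: best P0=NH1 P1=NH3
Op 5: best P0=NH1 P1=NH2
Op 6: best P0=NH3 P1=NH2
Op 7: best P0=NH0 P1=NH2
Op 8: best P0=NH0 P1=NH2
Op 9: best P0=NH0 P1=NH2
Op 10: best P0=NH0 P1=NH1
Op 11: best P0=NH0 P1=NH1
Op 12: best P0=NH0 P1=NH1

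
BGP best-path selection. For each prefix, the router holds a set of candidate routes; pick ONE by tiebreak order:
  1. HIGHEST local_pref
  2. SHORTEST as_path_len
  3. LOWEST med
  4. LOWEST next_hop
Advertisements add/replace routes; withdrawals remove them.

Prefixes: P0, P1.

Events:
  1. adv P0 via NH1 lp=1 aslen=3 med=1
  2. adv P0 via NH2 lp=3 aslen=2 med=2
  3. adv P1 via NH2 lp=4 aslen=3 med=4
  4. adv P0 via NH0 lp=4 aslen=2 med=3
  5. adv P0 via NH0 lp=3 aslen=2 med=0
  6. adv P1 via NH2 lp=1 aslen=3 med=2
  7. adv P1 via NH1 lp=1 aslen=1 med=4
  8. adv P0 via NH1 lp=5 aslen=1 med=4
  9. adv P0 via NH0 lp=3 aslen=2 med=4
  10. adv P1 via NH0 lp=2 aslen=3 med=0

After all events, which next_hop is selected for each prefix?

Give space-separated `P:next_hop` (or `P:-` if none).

Answer: P0:NH1 P1:NH0

Derivation:
Op 1: best P0=NH1 P1=-
Op 2: best P0=NH2 P1=-
Op 3: best P0=NH2 P1=NH2
Op 4: best P0=NH0 P1=NH2
Op 5: best P0=NH0 P1=NH2
Op 6: best P0=NH0 P1=NH2
Op 7: best P0=NH0 P1=NH1
Op 8: best P0=NH1 P1=NH1
Op 9: best P0=NH1 P1=NH1
Op 10: best P0=NH1 P1=NH0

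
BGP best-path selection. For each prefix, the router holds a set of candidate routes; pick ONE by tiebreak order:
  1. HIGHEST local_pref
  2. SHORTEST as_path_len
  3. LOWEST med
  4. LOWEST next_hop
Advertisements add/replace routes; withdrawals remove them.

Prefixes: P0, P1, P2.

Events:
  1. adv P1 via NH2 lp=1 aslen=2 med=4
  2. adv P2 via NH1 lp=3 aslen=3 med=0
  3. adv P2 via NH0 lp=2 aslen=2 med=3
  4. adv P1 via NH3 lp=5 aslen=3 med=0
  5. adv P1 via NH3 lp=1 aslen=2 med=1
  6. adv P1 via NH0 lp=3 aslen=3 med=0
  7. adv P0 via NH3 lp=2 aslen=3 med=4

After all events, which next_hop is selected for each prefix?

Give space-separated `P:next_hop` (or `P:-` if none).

Answer: P0:NH3 P1:NH0 P2:NH1

Derivation:
Op 1: best P0=- P1=NH2 P2=-
Op 2: best P0=- P1=NH2 P2=NH1
Op 3: best P0=- P1=NH2 P2=NH1
Op 4: best P0=- P1=NH3 P2=NH1
Op 5: best P0=- P1=NH3 P2=NH1
Op 6: best P0=- P1=NH0 P2=NH1
Op 7: best P0=NH3 P1=NH0 P2=NH1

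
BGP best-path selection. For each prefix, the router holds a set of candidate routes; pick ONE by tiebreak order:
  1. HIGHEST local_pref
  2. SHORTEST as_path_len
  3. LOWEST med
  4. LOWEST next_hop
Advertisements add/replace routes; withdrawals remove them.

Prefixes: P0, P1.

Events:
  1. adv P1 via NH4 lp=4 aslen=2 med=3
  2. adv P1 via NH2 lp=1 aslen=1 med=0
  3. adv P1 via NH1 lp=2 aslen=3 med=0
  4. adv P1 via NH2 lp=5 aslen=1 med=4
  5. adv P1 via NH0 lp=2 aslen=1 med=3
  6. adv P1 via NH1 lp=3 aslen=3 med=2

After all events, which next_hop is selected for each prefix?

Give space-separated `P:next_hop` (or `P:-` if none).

Op 1: best P0=- P1=NH4
Op 2: best P0=- P1=NH4
Op 3: best P0=- P1=NH4
Op 4: best P0=- P1=NH2
Op 5: best P0=- P1=NH2
Op 6: best P0=- P1=NH2

Answer: P0:- P1:NH2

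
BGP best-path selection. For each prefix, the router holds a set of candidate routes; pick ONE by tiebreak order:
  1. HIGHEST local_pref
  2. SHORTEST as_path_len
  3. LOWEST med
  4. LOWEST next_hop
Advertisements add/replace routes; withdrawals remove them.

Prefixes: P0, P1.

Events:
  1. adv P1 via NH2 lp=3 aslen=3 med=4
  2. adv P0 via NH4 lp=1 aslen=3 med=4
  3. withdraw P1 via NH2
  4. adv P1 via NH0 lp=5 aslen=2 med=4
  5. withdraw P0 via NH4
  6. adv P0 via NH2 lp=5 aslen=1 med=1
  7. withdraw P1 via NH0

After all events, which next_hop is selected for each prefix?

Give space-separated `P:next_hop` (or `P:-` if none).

Op 1: best P0=- P1=NH2
Op 2: best P0=NH4 P1=NH2
Op 3: best P0=NH4 P1=-
Op 4: best P0=NH4 P1=NH0
Op 5: best P0=- P1=NH0
Op 6: best P0=NH2 P1=NH0
Op 7: best P0=NH2 P1=-

Answer: P0:NH2 P1:-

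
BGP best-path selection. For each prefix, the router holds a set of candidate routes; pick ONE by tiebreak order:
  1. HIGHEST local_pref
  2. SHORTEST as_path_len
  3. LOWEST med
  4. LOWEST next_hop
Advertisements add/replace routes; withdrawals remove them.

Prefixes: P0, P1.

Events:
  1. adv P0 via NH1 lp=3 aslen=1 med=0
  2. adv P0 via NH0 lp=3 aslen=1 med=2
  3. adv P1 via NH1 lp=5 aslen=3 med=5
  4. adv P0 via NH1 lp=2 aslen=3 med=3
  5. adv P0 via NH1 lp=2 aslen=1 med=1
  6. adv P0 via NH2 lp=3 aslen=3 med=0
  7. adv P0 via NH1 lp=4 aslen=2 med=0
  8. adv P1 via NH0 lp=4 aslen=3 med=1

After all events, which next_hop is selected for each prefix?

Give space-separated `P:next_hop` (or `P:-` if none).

Op 1: best P0=NH1 P1=-
Op 2: best P0=NH1 P1=-
Op 3: best P0=NH1 P1=NH1
Op 4: best P0=NH0 P1=NH1
Op 5: best P0=NH0 P1=NH1
Op 6: best P0=NH0 P1=NH1
Op 7: best P0=NH1 P1=NH1
Op 8: best P0=NH1 P1=NH1

Answer: P0:NH1 P1:NH1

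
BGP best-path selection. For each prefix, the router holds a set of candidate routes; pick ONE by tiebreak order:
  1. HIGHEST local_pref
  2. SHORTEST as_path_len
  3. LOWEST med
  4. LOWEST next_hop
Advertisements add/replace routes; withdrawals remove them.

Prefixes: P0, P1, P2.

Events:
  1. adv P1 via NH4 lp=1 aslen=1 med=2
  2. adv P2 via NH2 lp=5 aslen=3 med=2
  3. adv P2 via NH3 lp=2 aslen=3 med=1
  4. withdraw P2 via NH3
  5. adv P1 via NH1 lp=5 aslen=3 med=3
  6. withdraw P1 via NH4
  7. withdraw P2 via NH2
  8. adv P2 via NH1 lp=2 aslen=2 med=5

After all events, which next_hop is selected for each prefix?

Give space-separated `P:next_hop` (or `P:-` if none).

Answer: P0:- P1:NH1 P2:NH1

Derivation:
Op 1: best P0=- P1=NH4 P2=-
Op 2: best P0=- P1=NH4 P2=NH2
Op 3: best P0=- P1=NH4 P2=NH2
Op 4: best P0=- P1=NH4 P2=NH2
Op 5: best P0=- P1=NH1 P2=NH2
Op 6: best P0=- P1=NH1 P2=NH2
Op 7: best P0=- P1=NH1 P2=-
Op 8: best P0=- P1=NH1 P2=NH1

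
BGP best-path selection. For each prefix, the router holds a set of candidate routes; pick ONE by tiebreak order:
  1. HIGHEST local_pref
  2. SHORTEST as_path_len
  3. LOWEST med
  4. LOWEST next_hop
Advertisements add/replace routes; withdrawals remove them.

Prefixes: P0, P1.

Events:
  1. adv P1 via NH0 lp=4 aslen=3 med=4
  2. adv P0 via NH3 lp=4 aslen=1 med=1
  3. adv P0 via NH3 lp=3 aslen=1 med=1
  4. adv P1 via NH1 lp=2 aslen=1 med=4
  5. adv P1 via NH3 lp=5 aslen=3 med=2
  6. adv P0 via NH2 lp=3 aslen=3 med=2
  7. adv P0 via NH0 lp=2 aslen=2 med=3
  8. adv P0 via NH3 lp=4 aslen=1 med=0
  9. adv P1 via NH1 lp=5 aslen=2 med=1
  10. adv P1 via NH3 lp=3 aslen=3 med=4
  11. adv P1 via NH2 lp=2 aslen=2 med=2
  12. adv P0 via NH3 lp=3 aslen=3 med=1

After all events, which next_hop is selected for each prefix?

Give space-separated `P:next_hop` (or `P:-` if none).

Op 1: best P0=- P1=NH0
Op 2: best P0=NH3 P1=NH0
Op 3: best P0=NH3 P1=NH0
Op 4: best P0=NH3 P1=NH0
Op 5: best P0=NH3 P1=NH3
Op 6: best P0=NH3 P1=NH3
Op 7: best P0=NH3 P1=NH3
Op 8: best P0=NH3 P1=NH3
Op 9: best P0=NH3 P1=NH1
Op 10: best P0=NH3 P1=NH1
Op 11: best P0=NH3 P1=NH1
Op 12: best P0=NH3 P1=NH1

Answer: P0:NH3 P1:NH1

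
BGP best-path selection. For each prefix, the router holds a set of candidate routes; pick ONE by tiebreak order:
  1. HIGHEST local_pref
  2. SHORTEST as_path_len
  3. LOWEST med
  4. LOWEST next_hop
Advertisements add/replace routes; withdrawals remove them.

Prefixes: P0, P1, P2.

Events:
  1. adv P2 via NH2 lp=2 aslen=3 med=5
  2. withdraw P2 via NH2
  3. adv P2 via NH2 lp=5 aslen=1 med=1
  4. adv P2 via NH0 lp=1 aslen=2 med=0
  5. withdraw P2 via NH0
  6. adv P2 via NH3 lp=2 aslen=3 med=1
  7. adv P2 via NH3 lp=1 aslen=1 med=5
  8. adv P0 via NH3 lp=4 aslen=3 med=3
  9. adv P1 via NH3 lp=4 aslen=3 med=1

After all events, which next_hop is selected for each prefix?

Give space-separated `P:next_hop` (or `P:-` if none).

Answer: P0:NH3 P1:NH3 P2:NH2

Derivation:
Op 1: best P0=- P1=- P2=NH2
Op 2: best P0=- P1=- P2=-
Op 3: best P0=- P1=- P2=NH2
Op 4: best P0=- P1=- P2=NH2
Op 5: best P0=- P1=- P2=NH2
Op 6: best P0=- P1=- P2=NH2
Op 7: best P0=- P1=- P2=NH2
Op 8: best P0=NH3 P1=- P2=NH2
Op 9: best P0=NH3 P1=NH3 P2=NH2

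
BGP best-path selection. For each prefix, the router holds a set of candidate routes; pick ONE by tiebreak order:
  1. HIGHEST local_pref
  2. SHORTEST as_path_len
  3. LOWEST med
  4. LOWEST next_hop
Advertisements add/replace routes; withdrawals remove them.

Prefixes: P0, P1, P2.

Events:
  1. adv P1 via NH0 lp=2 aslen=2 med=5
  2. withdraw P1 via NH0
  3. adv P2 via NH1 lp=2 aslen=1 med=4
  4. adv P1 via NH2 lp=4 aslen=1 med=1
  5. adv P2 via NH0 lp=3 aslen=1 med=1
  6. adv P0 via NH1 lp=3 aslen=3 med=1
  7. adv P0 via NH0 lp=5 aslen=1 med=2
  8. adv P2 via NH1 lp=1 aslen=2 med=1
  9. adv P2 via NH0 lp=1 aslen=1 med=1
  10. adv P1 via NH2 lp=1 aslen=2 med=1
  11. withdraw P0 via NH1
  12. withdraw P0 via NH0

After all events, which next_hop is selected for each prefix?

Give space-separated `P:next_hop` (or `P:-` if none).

Answer: P0:- P1:NH2 P2:NH0

Derivation:
Op 1: best P0=- P1=NH0 P2=-
Op 2: best P0=- P1=- P2=-
Op 3: best P0=- P1=- P2=NH1
Op 4: best P0=- P1=NH2 P2=NH1
Op 5: best P0=- P1=NH2 P2=NH0
Op 6: best P0=NH1 P1=NH2 P2=NH0
Op 7: best P0=NH0 P1=NH2 P2=NH0
Op 8: best P0=NH0 P1=NH2 P2=NH0
Op 9: best P0=NH0 P1=NH2 P2=NH0
Op 10: best P0=NH0 P1=NH2 P2=NH0
Op 11: best P0=NH0 P1=NH2 P2=NH0
Op 12: best P0=- P1=NH2 P2=NH0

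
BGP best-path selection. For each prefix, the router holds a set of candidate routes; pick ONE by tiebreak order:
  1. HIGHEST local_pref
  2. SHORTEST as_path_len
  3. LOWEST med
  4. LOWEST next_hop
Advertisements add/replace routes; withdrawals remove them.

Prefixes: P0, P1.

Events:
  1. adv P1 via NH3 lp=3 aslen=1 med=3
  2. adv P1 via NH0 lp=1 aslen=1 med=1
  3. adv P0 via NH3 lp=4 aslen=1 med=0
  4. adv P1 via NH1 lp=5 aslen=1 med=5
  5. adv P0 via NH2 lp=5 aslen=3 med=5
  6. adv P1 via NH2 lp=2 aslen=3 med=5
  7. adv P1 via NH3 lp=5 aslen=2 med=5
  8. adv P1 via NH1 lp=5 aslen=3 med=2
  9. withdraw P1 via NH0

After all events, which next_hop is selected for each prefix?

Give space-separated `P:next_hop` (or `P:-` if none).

Answer: P0:NH2 P1:NH3

Derivation:
Op 1: best P0=- P1=NH3
Op 2: best P0=- P1=NH3
Op 3: best P0=NH3 P1=NH3
Op 4: best P0=NH3 P1=NH1
Op 5: best P0=NH2 P1=NH1
Op 6: best P0=NH2 P1=NH1
Op 7: best P0=NH2 P1=NH1
Op 8: best P0=NH2 P1=NH3
Op 9: best P0=NH2 P1=NH3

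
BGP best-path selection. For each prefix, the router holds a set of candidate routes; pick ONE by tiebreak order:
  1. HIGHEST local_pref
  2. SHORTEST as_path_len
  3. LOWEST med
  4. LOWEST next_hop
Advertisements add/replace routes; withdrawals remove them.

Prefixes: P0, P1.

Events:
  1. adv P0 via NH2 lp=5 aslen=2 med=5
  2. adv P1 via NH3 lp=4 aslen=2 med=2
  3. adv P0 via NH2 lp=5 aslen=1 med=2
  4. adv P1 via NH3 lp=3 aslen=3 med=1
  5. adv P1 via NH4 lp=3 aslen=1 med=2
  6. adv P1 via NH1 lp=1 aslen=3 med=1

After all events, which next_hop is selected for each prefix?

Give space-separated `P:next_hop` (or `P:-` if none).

Answer: P0:NH2 P1:NH4

Derivation:
Op 1: best P0=NH2 P1=-
Op 2: best P0=NH2 P1=NH3
Op 3: best P0=NH2 P1=NH3
Op 4: best P0=NH2 P1=NH3
Op 5: best P0=NH2 P1=NH4
Op 6: best P0=NH2 P1=NH4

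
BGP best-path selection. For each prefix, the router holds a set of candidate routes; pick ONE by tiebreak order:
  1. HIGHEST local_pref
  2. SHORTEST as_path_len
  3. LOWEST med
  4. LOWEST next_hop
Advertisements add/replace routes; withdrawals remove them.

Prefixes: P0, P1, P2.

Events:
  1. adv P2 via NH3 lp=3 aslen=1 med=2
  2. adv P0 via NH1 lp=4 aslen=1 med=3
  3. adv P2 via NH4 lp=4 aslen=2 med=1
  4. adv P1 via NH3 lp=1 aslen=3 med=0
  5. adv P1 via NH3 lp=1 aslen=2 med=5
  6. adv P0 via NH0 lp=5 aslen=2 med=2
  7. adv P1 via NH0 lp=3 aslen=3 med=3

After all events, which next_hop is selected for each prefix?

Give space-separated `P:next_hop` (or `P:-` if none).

Answer: P0:NH0 P1:NH0 P2:NH4

Derivation:
Op 1: best P0=- P1=- P2=NH3
Op 2: best P0=NH1 P1=- P2=NH3
Op 3: best P0=NH1 P1=- P2=NH4
Op 4: best P0=NH1 P1=NH3 P2=NH4
Op 5: best P0=NH1 P1=NH3 P2=NH4
Op 6: best P0=NH0 P1=NH3 P2=NH4
Op 7: best P0=NH0 P1=NH0 P2=NH4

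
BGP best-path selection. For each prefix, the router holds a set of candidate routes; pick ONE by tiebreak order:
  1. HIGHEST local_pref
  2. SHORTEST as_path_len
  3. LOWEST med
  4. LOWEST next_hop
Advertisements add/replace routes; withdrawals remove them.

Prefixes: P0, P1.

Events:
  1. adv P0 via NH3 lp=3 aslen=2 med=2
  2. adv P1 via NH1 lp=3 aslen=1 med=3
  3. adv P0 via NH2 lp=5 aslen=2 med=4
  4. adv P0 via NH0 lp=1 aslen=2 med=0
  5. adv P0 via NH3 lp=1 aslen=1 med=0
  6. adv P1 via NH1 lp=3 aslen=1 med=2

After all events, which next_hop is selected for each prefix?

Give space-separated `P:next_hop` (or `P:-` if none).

Op 1: best P0=NH3 P1=-
Op 2: best P0=NH3 P1=NH1
Op 3: best P0=NH2 P1=NH1
Op 4: best P0=NH2 P1=NH1
Op 5: best P0=NH2 P1=NH1
Op 6: best P0=NH2 P1=NH1

Answer: P0:NH2 P1:NH1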